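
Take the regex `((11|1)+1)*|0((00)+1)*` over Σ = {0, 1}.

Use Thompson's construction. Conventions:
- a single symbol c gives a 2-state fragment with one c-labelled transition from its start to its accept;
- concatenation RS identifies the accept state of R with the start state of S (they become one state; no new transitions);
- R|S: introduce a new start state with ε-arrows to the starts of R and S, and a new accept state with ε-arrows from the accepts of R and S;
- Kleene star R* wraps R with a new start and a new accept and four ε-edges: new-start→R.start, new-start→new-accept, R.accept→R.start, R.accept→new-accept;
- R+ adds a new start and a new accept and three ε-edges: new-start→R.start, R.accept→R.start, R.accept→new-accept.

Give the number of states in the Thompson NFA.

Recursing over subexpressions:
Each of the 8 symbol leaves contributes a 2-state fragment.
  11 = 3 states
  11|1 = 7 states
  (11|1)+ = 9 states
  (11|1)+1 = 10 states
  ((11|1)+1)* = 12 states
  00 = 3 states
  (00)+ = 5 states
  (00)+1 = 6 states
  ((00)+1)* = 8 states
  0((00)+1)* = 9 states
  ((11|1)+1)*|0((00)+1)* = 23 states

23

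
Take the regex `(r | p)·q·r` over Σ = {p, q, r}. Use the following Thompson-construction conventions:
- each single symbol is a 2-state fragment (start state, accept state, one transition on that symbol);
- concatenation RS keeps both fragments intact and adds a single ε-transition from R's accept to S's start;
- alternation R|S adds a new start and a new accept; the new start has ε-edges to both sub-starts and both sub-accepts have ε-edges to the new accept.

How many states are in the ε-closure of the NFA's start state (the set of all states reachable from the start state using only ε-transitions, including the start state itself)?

3

Work bottom-up. For each fragment F, track |ε-closure(F.start)| and whether F's accept lies in that closure (i.e. whether F accepts ε). A single-symbol fragment has closure size 1 and does not accept ε.
  r | p : new start ε-reaches every alternative's start; none of them accept ε, so the new accept is not reached: C = 1 + 1 + 1 = 3
  (r | p)·q·r : C equals the left operand's closure size = 3 (its accept is not ε-reachable, so the closure stops there)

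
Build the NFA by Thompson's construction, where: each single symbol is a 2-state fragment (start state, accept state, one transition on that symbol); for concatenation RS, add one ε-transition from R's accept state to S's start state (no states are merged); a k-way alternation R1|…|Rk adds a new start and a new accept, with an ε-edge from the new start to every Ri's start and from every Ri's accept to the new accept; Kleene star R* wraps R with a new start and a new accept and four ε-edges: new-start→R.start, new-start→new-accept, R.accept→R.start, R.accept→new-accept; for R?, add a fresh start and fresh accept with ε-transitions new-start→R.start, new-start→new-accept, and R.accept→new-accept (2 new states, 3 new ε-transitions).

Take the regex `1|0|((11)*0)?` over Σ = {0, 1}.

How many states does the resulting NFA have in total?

16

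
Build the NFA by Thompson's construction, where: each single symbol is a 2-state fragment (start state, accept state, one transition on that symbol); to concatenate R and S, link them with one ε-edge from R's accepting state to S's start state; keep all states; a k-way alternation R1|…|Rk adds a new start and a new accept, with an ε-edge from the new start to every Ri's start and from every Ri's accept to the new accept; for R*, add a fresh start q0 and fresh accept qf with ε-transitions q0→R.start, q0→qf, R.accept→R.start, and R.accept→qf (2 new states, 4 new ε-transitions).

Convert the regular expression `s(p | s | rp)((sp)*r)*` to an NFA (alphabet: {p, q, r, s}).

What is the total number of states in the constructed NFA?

22

Building bottom-up:
Each of the 8 symbol leaves contributes a 2-state fragment.
  rp → 4 states
  p | s | rp → 10 states
  sp → 4 states
  (sp)* → 6 states
  (sp)*r → 8 states
  ((sp)*r)* → 10 states
  s(p | s | rp)((sp)*r)* → 22 states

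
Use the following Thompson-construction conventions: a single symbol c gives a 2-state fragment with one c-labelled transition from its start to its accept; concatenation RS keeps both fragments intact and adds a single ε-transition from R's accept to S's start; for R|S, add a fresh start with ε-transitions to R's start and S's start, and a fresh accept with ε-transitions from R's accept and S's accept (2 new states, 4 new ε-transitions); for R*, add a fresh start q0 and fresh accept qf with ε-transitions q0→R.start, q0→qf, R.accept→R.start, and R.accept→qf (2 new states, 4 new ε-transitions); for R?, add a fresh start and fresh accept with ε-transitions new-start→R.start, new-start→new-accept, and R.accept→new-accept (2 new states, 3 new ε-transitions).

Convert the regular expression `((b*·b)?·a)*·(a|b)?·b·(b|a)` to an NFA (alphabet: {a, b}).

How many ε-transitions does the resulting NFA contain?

27

Bottom-up over the parse tree:
Each of the 8 symbol leaves contributes 0 ε-transitions.
  b* — 4 ε-transitions
  b*·b — 5 ε-transitions
  (b*·b)? — 8 ε-transitions
  (b*·b)?·a — 9 ε-transitions
  ((b*·b)?·a)* — 13 ε-transitions
  a|b — 4 ε-transitions
  (a|b)? — 7 ε-transitions
  b|a — 4 ε-transitions
  ((b*·b)?·a)*·(a|b)?·b·(b|a) — 27 ε-transitions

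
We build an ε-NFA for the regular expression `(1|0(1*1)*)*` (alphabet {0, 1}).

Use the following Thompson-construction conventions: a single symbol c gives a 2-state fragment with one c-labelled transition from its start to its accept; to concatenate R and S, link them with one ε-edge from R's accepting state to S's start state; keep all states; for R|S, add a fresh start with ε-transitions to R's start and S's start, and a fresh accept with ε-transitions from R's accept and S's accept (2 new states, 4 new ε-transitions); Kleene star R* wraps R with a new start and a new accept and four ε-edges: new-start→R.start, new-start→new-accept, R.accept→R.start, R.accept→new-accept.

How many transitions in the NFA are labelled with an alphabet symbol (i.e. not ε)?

4

Recursing over subexpressions:
Each of the 4 symbol leaves contributes exactly 1 symbol transition.
  1* → 1 symbol transition
  1*1 → 2 symbol transitions
  (1*1)* → 2 symbol transitions
  0(1*1)* → 3 symbol transitions
  1|0(1*1)* → 4 symbol transitions
  (1|0(1*1)*)* → 4 symbol transitions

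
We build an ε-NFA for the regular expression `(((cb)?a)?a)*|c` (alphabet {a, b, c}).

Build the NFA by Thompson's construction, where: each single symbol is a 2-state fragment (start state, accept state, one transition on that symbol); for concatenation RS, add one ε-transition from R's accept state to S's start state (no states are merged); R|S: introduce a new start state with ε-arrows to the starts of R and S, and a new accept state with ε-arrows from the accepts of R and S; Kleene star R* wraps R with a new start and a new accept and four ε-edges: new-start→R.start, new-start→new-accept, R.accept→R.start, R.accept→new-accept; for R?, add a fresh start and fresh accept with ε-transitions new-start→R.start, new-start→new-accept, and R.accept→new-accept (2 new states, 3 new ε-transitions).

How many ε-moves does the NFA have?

17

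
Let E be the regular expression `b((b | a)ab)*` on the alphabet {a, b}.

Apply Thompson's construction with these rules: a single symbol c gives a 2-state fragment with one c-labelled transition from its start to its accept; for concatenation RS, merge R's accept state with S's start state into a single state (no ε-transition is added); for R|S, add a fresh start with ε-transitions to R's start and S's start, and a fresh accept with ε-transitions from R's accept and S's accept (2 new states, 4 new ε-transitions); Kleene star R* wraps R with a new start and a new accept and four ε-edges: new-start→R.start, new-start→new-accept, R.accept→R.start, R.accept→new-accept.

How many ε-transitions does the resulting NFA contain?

Bottom-up over the parse tree:
Each of the 5 symbol leaves contributes 0 ε-transitions.
  b | a — 4 ε-transitions
  (b | a)ab — 4 ε-transitions
  ((b | a)ab)* — 8 ε-transitions
  b((b | a)ab)* — 8 ε-transitions

8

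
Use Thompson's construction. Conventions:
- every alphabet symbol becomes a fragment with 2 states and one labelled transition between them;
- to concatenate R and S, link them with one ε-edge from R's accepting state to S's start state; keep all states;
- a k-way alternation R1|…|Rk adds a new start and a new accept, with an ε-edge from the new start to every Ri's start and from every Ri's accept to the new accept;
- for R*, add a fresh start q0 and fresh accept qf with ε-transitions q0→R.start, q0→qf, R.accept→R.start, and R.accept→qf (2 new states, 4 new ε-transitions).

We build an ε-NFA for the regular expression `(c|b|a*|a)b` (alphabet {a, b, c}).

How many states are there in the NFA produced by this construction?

14

By structural recursion:
Each of the 5 symbol leaves contributes a 2-state fragment.
  a* = 4 states
  c|b|a*|a = 12 states
  (c|b|a*|a)b = 14 states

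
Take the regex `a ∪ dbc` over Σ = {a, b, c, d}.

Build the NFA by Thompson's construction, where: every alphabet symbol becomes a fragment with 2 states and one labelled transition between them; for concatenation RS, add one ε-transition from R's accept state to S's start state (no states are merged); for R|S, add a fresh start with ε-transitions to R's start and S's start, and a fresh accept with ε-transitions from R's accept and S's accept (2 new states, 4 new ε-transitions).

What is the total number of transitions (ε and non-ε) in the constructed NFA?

Bottom-up over the parse tree:
Each of the 4 symbol leaves contributes 1 transition (1 symbol, 0 ε).
  dbc — 5 transitions (3 symbol, 2 ε)
  a ∪ dbc — 10 transitions (4 symbol, 6 ε)

10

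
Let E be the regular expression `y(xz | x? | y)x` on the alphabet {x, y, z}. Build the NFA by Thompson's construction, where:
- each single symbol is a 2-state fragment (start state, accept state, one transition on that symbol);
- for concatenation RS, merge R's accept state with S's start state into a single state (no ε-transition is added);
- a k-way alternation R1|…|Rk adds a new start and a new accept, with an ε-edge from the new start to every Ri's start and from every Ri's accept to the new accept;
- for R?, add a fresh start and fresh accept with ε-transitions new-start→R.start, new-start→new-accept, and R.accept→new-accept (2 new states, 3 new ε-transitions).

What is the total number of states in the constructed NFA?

13

Bottom-up over the parse tree:
Each of the 6 symbol leaves contributes a 2-state fragment.
  xz — 3 states
  x? — 4 states
  xz | x? | y — 11 states
  y(xz | x? | y)x — 13 states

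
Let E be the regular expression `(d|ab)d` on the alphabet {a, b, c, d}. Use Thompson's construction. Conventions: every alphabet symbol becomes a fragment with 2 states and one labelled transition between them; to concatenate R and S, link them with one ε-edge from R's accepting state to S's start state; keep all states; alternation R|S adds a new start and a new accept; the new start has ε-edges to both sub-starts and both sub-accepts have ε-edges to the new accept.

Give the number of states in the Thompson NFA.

10

Recursing over subexpressions:
Each of the 4 symbol leaves contributes a 2-state fragment.
  ab : 4 states
  d|ab : 8 states
  (d|ab)d : 10 states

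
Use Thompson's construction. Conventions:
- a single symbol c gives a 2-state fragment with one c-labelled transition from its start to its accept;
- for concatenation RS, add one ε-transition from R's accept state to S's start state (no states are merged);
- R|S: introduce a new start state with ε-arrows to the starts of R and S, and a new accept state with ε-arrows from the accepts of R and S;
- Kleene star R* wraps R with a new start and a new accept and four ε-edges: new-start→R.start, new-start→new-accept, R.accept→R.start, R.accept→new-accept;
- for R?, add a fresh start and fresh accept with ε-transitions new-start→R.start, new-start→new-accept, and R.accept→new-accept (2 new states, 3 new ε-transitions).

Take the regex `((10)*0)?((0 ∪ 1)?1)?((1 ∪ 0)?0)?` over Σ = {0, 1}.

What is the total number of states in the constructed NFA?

Recursing over subexpressions:
Each of the 9 symbol leaves contributes a 2-state fragment.
  10 → 4 states
  (10)* → 6 states
  (10)*0 → 8 states
  ((10)*0)? → 10 states
  0 ∪ 1 → 6 states
  (0 ∪ 1)? → 8 states
  (0 ∪ 1)?1 → 10 states
  ((0 ∪ 1)?1)? → 12 states
  1 ∪ 0 → 6 states
  (1 ∪ 0)? → 8 states
  (1 ∪ 0)?0 → 10 states
  ((1 ∪ 0)?0)? → 12 states
  ((10)*0)?((0 ∪ 1)?1)?((1 ∪ 0)?0)? → 34 states

34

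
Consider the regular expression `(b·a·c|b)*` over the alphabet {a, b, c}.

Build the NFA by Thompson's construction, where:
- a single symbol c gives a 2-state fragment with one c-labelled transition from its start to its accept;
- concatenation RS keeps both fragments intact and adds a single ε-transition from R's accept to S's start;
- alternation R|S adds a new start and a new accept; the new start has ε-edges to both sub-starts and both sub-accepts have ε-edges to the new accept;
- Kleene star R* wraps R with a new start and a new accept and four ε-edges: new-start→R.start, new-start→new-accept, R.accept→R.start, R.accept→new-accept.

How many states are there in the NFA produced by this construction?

Per subexpression:
Each of the 4 symbol leaves contributes a 2-state fragment.
  b·a·c : 6 states
  b·a·c|b : 10 states
  (b·a·c|b)* : 12 states

12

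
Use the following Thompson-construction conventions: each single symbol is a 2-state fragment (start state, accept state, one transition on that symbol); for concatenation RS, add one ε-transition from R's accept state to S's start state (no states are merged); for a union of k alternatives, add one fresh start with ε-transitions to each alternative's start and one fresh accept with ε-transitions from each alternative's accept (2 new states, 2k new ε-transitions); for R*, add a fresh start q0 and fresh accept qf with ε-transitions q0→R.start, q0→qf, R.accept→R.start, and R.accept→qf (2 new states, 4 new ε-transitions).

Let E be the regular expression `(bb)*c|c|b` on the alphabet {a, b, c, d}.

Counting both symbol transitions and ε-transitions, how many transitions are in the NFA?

17

Building bottom-up:
Each of the 5 symbol leaves contributes 1 transition (1 symbol, 0 ε).
  bb — 3 transitions (2 symbol, 1 ε)
  (bb)* — 7 transitions (2 symbol, 5 ε)
  (bb)*c — 9 transitions (3 symbol, 6 ε)
  (bb)*c|c|b — 17 transitions (5 symbol, 12 ε)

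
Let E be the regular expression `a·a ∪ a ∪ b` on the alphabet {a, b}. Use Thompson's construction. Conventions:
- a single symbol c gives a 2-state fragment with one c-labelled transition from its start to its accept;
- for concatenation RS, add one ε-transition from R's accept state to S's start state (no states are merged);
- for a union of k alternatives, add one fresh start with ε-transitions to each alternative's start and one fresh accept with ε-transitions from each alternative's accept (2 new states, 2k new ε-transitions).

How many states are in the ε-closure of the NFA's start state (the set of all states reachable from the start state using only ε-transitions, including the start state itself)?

4

Compute the ε-closure size of each fragment's start state recursively; a symbol fragment's start has no outgoing ε-edge, so its closure is just itself (size 1).
  a·a — same as the first factor's closure: C = 1
  a·a ∪ a ∪ b — C = 1 + 1 + 1 + 1 = 4 (the new accept is not ε-reachable since no branch accepts ε)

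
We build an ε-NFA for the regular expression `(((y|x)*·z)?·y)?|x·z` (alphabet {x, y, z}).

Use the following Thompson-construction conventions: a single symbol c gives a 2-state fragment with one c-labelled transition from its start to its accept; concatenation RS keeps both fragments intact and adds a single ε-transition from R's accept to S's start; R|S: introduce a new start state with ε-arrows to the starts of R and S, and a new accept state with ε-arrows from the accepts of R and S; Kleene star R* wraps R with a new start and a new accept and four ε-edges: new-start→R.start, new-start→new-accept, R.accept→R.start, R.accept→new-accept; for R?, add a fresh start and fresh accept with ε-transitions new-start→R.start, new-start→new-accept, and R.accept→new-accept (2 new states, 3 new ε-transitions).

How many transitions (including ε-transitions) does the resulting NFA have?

27

By structural recursion:
Each of the 6 symbol leaves contributes 1 transition (1 symbol, 0 ε).
  y|x = 6 transitions (2 symbol, 4 ε)
  (y|x)* = 10 transitions (2 symbol, 8 ε)
  (y|x)*·z = 12 transitions (3 symbol, 9 ε)
  ((y|x)*·z)? = 15 transitions (3 symbol, 12 ε)
  ((y|x)*·z)?·y = 17 transitions (4 symbol, 13 ε)
  (((y|x)*·z)?·y)? = 20 transitions (4 symbol, 16 ε)
  x·z = 3 transitions (2 symbol, 1 ε)
  (((y|x)*·z)?·y)?|x·z = 27 transitions (6 symbol, 21 ε)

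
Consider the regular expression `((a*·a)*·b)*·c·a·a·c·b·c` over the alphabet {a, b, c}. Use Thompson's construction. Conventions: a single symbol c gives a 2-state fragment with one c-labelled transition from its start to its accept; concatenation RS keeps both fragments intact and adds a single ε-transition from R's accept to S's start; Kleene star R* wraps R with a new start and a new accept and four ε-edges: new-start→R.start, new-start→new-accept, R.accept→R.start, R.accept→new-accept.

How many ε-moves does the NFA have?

20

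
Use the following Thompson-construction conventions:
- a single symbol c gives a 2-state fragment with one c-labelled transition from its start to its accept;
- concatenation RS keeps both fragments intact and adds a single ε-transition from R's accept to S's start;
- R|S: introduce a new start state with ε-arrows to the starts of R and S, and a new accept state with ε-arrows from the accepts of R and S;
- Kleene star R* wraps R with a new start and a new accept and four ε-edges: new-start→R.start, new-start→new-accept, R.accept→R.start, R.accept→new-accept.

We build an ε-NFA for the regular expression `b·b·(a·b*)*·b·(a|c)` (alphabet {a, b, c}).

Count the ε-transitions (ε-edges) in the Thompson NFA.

Per subexpression:
Each of the 7 symbol leaves contributes 0 ε-transitions.
  b* — 4 ε-transitions
  a·b* — 5 ε-transitions
  (a·b*)* — 9 ε-transitions
  a|c — 4 ε-transitions
  b·b·(a·b*)*·b·(a|c) — 17 ε-transitions

17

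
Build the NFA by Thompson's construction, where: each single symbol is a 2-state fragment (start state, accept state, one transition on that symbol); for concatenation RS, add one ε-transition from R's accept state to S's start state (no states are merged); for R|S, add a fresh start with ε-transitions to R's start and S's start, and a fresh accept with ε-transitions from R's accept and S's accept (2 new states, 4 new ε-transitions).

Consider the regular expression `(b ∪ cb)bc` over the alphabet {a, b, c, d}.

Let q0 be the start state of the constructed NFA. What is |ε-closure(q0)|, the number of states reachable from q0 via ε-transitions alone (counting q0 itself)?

Compute the ε-closure size of each fragment's start state recursively; a symbol fragment's start has no outgoing ε-edge, so its closure is just itself (size 1).
  cb → C equals the left operand's closure size = 1 (its accept is not ε-reachable, so the closure stops there)
  b ∪ cb → C = 1 + 1 + 1 = 3 (the new accept is not ε-reachable since no branch accepts ε)
  (b ∪ cb)bc → same as the first factor's closure: C = 3

3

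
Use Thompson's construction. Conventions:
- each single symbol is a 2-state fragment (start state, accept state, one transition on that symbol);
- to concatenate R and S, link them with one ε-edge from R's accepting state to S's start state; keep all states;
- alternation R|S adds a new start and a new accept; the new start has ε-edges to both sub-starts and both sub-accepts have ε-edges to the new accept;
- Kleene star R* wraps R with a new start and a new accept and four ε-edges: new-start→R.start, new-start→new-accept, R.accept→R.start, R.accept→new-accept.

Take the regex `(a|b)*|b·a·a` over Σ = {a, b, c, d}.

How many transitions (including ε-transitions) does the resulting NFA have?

By structural recursion:
Each of the 5 symbol leaves contributes 1 transition (1 symbol, 0 ε).
  a|b : 6 transitions (2 symbol, 4 ε)
  (a|b)* : 10 transitions (2 symbol, 8 ε)
  b·a·a : 5 transitions (3 symbol, 2 ε)
  (a|b)*|b·a·a : 19 transitions (5 symbol, 14 ε)

19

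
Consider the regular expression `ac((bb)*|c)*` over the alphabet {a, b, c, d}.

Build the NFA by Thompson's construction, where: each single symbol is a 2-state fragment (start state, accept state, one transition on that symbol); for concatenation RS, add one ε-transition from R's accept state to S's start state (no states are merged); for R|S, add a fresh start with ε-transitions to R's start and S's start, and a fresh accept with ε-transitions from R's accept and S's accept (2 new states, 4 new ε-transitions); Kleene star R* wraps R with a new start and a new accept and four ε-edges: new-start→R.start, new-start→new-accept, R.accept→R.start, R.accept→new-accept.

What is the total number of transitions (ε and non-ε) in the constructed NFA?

20

Bottom-up over the parse tree:
Each of the 5 symbol leaves contributes 1 transition (1 symbol, 0 ε).
  bb = 3 transitions (2 symbol, 1 ε)
  (bb)* = 7 transitions (2 symbol, 5 ε)
  (bb)*|c = 12 transitions (3 symbol, 9 ε)
  ((bb)*|c)* = 16 transitions (3 symbol, 13 ε)
  ac((bb)*|c)* = 20 transitions (5 symbol, 15 ε)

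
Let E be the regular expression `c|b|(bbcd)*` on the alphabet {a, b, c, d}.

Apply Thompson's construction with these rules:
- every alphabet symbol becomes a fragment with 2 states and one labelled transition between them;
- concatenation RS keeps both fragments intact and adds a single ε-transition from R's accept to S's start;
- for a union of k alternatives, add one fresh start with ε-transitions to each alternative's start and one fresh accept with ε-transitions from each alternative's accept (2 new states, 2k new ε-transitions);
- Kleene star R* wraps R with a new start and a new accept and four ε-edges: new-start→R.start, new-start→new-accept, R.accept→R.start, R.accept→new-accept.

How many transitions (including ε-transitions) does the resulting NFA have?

19

By structural recursion:
Each of the 6 symbol leaves contributes 1 transition (1 symbol, 0 ε).
  bbcd = 7 transitions (4 symbol, 3 ε)
  (bbcd)* = 11 transitions (4 symbol, 7 ε)
  c|b|(bbcd)* = 19 transitions (6 symbol, 13 ε)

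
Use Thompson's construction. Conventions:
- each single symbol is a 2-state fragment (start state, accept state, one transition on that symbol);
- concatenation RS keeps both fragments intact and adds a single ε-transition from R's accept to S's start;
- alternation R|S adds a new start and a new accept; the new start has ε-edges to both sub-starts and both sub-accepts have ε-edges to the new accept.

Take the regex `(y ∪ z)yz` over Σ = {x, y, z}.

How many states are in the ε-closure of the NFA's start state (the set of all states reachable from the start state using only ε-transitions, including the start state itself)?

3

Let C(F) = |ε-closure(F.start)| within fragment F, and note whether F accepts ε. Symbol fragments have C = 1 and do not accept ε. Then:
  y ∪ z : new start ε-reaches every alternative's start; none of them accept ε, so the new accept is not reached: |closure| = 1 + 1 + 1 = 3
  (y ∪ z)yz : |closure| equals the left operand's closure size = 3 (its accept is not ε-reachable, so the closure stops there)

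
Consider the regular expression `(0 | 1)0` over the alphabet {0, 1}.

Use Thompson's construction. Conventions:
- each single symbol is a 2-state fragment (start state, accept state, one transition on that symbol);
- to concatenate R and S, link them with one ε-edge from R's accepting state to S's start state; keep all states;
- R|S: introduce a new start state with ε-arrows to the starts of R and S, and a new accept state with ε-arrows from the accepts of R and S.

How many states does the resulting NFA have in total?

8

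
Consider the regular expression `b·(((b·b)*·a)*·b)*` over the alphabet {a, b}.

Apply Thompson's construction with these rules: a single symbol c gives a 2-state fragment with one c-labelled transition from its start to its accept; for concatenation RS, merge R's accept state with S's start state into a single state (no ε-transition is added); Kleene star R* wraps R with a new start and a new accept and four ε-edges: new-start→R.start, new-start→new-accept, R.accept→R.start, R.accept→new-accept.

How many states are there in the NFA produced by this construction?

By structural recursion:
Each of the 5 symbol leaves contributes a 2-state fragment.
  b·b — 3 states
  (b·b)* — 5 states
  (b·b)*·a — 6 states
  ((b·b)*·a)* — 8 states
  ((b·b)*·a)*·b — 9 states
  (((b·b)*·a)*·b)* — 11 states
  b·(((b·b)*·a)*·b)* — 12 states

12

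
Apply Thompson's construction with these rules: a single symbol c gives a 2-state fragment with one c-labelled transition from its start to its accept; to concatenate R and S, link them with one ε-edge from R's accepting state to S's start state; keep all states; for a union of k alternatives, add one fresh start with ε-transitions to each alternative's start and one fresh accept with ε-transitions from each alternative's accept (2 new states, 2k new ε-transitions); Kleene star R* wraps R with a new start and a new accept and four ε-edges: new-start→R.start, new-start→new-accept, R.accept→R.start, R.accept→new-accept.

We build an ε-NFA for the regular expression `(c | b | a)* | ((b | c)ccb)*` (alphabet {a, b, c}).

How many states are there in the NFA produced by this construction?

Bottom-up over the parse tree:
Each of the 8 symbol leaves contributes a 2-state fragment.
  c | b | a — 8 states
  (c | b | a)* — 10 states
  b | c — 6 states
  (b | c)ccb — 12 states
  ((b | c)ccb)* — 14 states
  (c | b | a)* | ((b | c)ccb)* — 26 states

26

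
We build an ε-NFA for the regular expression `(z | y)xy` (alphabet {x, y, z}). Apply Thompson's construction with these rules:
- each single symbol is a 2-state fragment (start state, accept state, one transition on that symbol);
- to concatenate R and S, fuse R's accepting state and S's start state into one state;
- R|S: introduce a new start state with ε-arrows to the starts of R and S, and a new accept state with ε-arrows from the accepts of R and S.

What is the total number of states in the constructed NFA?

By structural recursion:
Each of the 4 symbol leaves contributes a 2-state fragment.
  z | y — 6 states
  (z | y)xy — 8 states

8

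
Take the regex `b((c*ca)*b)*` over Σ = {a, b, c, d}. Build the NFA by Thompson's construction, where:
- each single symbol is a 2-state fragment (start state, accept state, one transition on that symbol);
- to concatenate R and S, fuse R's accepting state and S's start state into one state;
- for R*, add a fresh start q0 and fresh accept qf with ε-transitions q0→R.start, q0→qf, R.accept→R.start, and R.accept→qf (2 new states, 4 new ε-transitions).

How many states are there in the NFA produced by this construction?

By structural recursion:
Each of the 5 symbol leaves contributes a 2-state fragment.
  c* → 4 states
  c*ca → 6 states
  (c*ca)* → 8 states
  (c*ca)*b → 9 states
  ((c*ca)*b)* → 11 states
  b((c*ca)*b)* → 12 states

12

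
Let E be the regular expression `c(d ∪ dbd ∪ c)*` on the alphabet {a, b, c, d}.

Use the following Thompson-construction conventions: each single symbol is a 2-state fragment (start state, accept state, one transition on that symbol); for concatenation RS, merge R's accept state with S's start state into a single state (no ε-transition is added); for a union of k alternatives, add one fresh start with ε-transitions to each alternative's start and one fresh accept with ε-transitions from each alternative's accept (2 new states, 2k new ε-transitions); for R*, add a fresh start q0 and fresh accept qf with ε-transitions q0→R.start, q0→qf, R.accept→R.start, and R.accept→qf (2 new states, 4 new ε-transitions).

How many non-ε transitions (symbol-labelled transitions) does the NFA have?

Building bottom-up:
Each of the 6 symbol leaves contributes exactly 1 symbol transition.
  dbd = 3 symbol transitions
  d ∪ dbd ∪ c = 5 symbol transitions
  (d ∪ dbd ∪ c)* = 5 symbol transitions
  c(d ∪ dbd ∪ c)* = 6 symbol transitions

6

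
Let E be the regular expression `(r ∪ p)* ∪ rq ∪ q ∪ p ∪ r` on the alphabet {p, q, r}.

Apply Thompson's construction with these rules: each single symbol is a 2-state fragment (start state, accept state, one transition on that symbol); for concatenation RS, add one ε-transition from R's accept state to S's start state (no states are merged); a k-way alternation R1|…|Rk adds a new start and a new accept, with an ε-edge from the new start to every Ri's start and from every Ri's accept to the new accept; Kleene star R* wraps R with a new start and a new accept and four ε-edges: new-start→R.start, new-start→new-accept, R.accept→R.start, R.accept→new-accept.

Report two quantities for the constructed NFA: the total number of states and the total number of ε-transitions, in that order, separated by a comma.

Per subexpression:
Each of the 7 symbol leaves contributes 2 states and 0 ε-transitions.
  r ∪ p : 6 states, 4 ε-transitions
  (r ∪ p)* : 8 states, 8 ε-transitions
  rq : 4 states, 1 ε-transition
  (r ∪ p)* ∪ rq ∪ q ∪ p ∪ r : 20 states, 19 ε-transitions

20, 19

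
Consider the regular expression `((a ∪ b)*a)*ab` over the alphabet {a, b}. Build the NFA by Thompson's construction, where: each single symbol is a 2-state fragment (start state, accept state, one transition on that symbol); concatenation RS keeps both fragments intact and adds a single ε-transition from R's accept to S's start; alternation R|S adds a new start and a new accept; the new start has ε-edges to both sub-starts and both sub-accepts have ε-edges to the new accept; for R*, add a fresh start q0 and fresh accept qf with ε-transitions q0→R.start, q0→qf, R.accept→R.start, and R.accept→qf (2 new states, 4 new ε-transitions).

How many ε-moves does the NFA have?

15

Recursing over subexpressions:
Each of the 5 symbol leaves contributes 0 ε-transitions.
  a ∪ b = 4 ε-transitions
  (a ∪ b)* = 8 ε-transitions
  (a ∪ b)*a = 9 ε-transitions
  ((a ∪ b)*a)* = 13 ε-transitions
  ((a ∪ b)*a)*ab = 15 ε-transitions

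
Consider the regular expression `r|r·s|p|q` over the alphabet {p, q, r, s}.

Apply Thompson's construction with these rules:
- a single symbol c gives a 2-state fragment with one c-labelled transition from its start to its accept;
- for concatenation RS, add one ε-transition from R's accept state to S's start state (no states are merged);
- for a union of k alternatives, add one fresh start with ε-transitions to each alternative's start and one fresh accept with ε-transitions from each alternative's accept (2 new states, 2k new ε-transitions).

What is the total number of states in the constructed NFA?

Per subexpression:
Each of the 5 symbol leaves contributes a 2-state fragment.
  r·s = 4 states
  r|r·s|p|q = 12 states

12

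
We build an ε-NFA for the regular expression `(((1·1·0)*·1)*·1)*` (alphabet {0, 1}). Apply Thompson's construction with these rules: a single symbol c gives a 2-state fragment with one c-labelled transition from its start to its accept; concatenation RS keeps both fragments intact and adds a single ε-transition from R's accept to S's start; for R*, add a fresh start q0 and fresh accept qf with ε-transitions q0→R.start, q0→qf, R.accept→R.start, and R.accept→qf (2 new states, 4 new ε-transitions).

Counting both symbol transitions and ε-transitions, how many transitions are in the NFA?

By structural recursion:
Each of the 5 symbol leaves contributes 1 transition (1 symbol, 0 ε).
  1·1·0 = 5 transitions (3 symbol, 2 ε)
  (1·1·0)* = 9 transitions (3 symbol, 6 ε)
  (1·1·0)*·1 = 11 transitions (4 symbol, 7 ε)
  ((1·1·0)*·1)* = 15 transitions (4 symbol, 11 ε)
  ((1·1·0)*·1)*·1 = 17 transitions (5 symbol, 12 ε)
  (((1·1·0)*·1)*·1)* = 21 transitions (5 symbol, 16 ε)

21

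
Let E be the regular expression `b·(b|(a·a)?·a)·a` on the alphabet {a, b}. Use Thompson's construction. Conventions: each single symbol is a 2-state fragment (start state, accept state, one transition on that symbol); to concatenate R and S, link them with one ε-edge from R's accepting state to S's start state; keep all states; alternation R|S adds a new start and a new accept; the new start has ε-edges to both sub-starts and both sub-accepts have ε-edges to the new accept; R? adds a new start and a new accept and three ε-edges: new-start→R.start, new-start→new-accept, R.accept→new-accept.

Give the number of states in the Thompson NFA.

16

By structural recursion:
Each of the 6 symbol leaves contributes a 2-state fragment.
  a·a → 4 states
  (a·a)? → 6 states
  (a·a)?·a → 8 states
  b|(a·a)?·a → 12 states
  b·(b|(a·a)?·a)·a → 16 states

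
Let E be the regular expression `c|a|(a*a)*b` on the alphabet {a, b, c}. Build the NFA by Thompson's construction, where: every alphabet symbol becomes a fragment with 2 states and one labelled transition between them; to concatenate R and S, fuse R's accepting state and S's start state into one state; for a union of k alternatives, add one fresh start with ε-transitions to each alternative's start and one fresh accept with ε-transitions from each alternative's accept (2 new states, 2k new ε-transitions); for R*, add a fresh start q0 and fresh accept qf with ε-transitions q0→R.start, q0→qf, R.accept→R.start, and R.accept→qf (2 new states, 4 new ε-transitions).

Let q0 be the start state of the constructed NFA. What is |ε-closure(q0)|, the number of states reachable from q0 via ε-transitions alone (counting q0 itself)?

Let C(F) = |ε-closure(F.start)| within fragment F, and note whether F accepts ε. Symbol fragments have C = 1 and do not accept ε. Then:
  a* → C = 1 (new start) + 1 (body) + 1 (new accept) = 3
  a*a → the left operand accepts ε, so the closure extends into the next operand (the shared merged state is already counted); C = 3 + (1−1) = 3
  (a*a)* → C = 1 (new start) + 3 (body) + 1 (new accept) = 5
  (a*a)*b → the left operand accepts ε, so the closure extends into the next operand (the shared merged state is already counted); C = 5 + (1−1) = 5
  c|a|(a*a)*b → new start ε-reaches every alternative's start; none of them accept ε, so the new accept is not reached: C = 1 + 1 + 1 + 5 = 8

8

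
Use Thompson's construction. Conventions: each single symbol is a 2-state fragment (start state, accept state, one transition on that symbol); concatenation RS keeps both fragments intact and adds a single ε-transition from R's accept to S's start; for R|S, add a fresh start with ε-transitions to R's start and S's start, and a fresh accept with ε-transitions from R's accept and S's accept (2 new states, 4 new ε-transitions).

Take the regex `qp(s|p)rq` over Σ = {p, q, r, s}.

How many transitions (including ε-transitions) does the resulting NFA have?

Per subexpression:
Each of the 6 symbol leaves contributes 1 transition (1 symbol, 0 ε).
  s|p → 6 transitions (2 symbol, 4 ε)
  qp(s|p)rq → 14 transitions (6 symbol, 8 ε)

14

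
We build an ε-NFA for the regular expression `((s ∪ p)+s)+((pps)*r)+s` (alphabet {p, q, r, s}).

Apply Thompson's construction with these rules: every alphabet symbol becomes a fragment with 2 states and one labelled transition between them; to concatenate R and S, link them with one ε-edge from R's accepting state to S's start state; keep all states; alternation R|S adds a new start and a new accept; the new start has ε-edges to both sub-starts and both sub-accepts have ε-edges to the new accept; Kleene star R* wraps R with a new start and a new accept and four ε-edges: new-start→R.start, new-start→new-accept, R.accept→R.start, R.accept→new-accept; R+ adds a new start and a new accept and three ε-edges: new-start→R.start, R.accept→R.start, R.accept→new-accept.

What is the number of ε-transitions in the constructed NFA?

Bottom-up over the parse tree:
Each of the 8 symbol leaves contributes 0 ε-transitions.
  s ∪ p — 4 ε-transitions
  (s ∪ p)+ — 7 ε-transitions
  (s ∪ p)+s — 8 ε-transitions
  ((s ∪ p)+s)+ — 11 ε-transitions
  pps — 2 ε-transitions
  (pps)* — 6 ε-transitions
  (pps)*r — 7 ε-transitions
  ((pps)*r)+ — 10 ε-transitions
  ((s ∪ p)+s)+((pps)*r)+s — 23 ε-transitions

23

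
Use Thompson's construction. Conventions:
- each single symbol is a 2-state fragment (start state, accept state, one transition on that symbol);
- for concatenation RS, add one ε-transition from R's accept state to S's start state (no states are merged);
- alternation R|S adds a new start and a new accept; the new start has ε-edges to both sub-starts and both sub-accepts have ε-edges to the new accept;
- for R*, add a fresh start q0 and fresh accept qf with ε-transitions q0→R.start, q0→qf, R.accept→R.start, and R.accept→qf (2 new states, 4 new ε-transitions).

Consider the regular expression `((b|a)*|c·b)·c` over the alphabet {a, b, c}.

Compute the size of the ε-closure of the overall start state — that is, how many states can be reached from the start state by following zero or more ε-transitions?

Compute the ε-closure size of each fragment's start state recursively; a symbol fragment's start has no outgoing ε-edge, so its closure is just itself (size 1).
  b|a : |ε-closure| = 1 + 1 + 1 = 3 (the new accept is not ε-reachable since no branch accepts ε)
  (b|a)* : the star's fresh start ε-reaches both the body's start and the fresh accept: |ε-closure| = 2 + 3 = 5
  c·b : |ε-closure| equals the left operand's closure size = 1 (its accept is not ε-reachable, so the closure stops there)
  (b|a)*|c·b : |ε-closure| = 1 (new start) + (5 + 1) + 1 (new accept, since some branch ε-reaches its own accept) = 8
  ((b|a)*|c·b)·c : |ε-closure| = 8 + 1 = 9 (closure spills across the concat boundary because the left factor accepts ε)

9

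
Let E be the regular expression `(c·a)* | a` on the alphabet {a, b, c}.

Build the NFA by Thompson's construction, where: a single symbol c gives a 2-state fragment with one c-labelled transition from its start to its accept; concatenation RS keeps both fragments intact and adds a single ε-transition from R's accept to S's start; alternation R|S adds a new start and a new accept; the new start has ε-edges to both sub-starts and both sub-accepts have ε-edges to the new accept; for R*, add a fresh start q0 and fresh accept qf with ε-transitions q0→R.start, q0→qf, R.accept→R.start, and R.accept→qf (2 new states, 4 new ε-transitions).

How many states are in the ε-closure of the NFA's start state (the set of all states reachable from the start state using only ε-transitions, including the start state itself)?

6

Let C(F) = |ε-closure(F.start)| within fragment F, and note whether F accepts ε. Symbol fragments have C = 1 and do not accept ε. Then:
  c·a — |closure| equals the left operand's closure size = 1 (its accept is not ε-reachable, so the closure stops there)
  (c·a)* — new start has ε-edges to the inner start and to the new accept, so |closure| = 2 + 1 = 3
  (c·a)* | a — new start ε-reaches every alternative's start; at least one alternative accepts ε, so the union's new accept is reached too: |closure| = 1 + 3 + 1 + 1 = 6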